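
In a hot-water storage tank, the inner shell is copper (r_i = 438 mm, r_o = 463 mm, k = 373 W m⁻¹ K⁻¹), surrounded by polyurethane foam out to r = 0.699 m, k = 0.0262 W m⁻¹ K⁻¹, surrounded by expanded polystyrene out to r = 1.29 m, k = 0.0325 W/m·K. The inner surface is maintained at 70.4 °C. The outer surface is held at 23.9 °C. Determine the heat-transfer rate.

Series thermal resistances, inner to outer:
  R_copper = (1/0.438 − 1/0.463)/(4πk) = 0.1233/(4π·373) = 2.630×10^-5 K/W
  R_polyurethane foam = (1/0.463 − 1/0.699)/(4πk) = 0.7292/(4π·0.0262) = 2.215 K/W
  R_expanded polystyrene = (1/0.699 − 1/1.29)/(4πk) = 0.6554/(4π·0.0325) = 1.605 K/W
ΣR = 2.630×10^-5 + 2.215 + 1.605 = 3.820 K/W
Q = ΔT/ΣR = (70.4 °C − 23.9 °C)/3.820 = 12.2 W

Q = 12.2 W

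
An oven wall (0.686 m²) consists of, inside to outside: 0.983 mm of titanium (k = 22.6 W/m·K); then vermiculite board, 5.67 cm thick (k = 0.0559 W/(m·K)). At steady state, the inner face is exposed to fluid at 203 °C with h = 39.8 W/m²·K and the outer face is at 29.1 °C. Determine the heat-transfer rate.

Q = 115 W

Series thermal resistances, inner to outer:
  R_conv,in = 1/(hA) = 1/(39.8·0.686) = 0.03663 K/W
  R_titanium = L/(kA) = 9.83×10^-4/(22.6·0.686) = 6.340×10^-5 K/W
  R_vermiculite board = L/(kA) = 0.0567/(0.0559·0.686) = 1.479 K/W
ΣR = 0.03663 + 6.340×10^-5 + 1.479 = 1.516 K/W
Q = ΔT/ΣR = (203 °C − 29.1 °C)/1.516 = 115 W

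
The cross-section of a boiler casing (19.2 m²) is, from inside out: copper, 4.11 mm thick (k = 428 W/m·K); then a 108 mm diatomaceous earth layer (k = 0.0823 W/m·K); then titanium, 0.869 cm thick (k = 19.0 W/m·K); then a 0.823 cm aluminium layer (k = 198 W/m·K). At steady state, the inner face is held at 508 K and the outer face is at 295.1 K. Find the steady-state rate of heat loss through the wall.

Treat each layer as a resistance in series:
  R_copper = L/(kA) = 0.00411/(428·19.2) = 5.001×10^-7 K/W
  R_diatomaceous earth = L/(kA) = 0.108/(0.0823·19.2) = 0.06835 K/W
  R_titanium = L/(kA) = 0.00869/(19.0·19.2) = 2.382×10^-5 K/W
  R_aluminium = L/(kA) = 0.00823/(198·19.2) = 2.165×10^-6 K/W
ΣR = 5.001×10^-7 + 0.06835 + 2.382×10^-5 + 2.165×10^-6 = 0.06838 K/W
Q = ΔT/ΣR = (508 K − 295.1 K)/0.06838 = 3110 W

Q = 3.11 kW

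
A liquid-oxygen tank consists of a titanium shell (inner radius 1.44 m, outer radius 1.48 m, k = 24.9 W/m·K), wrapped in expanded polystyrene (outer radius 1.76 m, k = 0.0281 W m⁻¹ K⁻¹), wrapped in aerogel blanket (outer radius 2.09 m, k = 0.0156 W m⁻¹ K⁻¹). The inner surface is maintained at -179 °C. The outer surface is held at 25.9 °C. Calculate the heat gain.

Q = 269 W

Resistance network (inner→outer):
  R_titanium = (1/1.44 − 1/1.48)/(4πk) = 0.01877/(4π·24.9) = 5.998×10^-5 K/W
  R_expanded polystyrene = (1/1.48 − 1/1.76)/(4πk) = 0.1075/(4π·0.0281) = 0.3044 K/W
  R_aerogel blanket = (1/1.76 − 1/2.09)/(4πk) = 0.08971/(4π·0.0156) = 0.4576 K/W
ΣR = 5.998×10^-5 + 0.3044 + 0.4576 = 0.7621 K/W
Q = ΔT/ΣR = (-179 °C − 25.9 °C)/0.7621 = -269 W
(Negative Q ⇒ heat flows inward; heat gain = 269 W.)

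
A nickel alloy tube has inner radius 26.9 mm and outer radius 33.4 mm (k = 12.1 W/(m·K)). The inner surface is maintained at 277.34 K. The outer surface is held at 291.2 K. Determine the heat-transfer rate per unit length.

Q' = 4870 W/m

Q' = 2πk·ΔT/ln(r₂/r₁) = 2π × 12.1 × 13.86 / ln(0.0334/0.0269) = 4870 W/m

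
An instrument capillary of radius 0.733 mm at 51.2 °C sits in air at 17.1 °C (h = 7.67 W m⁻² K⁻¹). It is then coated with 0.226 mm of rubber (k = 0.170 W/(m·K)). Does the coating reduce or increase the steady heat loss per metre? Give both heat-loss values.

Critical radius for a cylinder: r_cr = k/h = 0.0222 m = 2.22 cm.
Outer radius after coating: r₂ = 7.33×10^-4 + 2.26×10^-4 = 0.000959 m.
Since r₁ < r_cr and r₂ ≤ r_cr, the coating moves toward the maximum at r_cr — heat loss rises.
Bare: R = 1/(2πr₁h) = 28.31 m·K/W; Q = 34.1/28.31 = 1.20 W/m.
Coated: R = R_cond + R_conv = 21.89 m·K/W; Q = 34.1/21.89 = 1.56 W/m.

increases: 1.20 → 1.56 W/m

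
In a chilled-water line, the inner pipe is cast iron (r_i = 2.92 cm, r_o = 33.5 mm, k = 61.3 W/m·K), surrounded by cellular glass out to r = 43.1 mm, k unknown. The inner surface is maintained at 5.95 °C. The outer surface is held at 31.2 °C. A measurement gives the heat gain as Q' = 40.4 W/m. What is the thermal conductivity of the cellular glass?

k = 0.0642 W/m·K

ΣR = ΔT/Q' = |5.95 − 31.2|/40.4 = 0.6250 m·K/W
Known resistances:
  R'_cast iron = ln(0.0335/0.0292)/(2πk) = 0.1374/(2π·61.3) = 3.567×10^-4 m·K/W
R_cellular glass = ΣR − ΣR_known = 0.6250 − 3.567×10^-4 = 0.6246 m·K/W
ln(r₂/r₁)/(2πk) = 0.6246 ⇒ k = 0.2520/(2π·0.6246) = 0.0642 W/m·K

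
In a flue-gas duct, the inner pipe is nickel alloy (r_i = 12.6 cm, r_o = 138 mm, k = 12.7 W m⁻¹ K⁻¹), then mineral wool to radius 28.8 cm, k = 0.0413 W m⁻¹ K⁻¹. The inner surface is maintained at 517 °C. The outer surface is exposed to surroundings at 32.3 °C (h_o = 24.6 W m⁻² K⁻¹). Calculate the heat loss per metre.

Resistance network (inner→outer):
  R'_nickel alloy = ln(0.138/0.126)/(2πk) = 0.09097/(2π·12.7) = 0.001140 m·K/W
  R'_mineral wool = ln(0.288/0.138)/(2πk) = 0.7357/(2π·0.0413) = 2.835 m·K/W
  R'_conv,out = 1/(2πr h) = 1/(2π·0.288·24.6) = 0.02246 m·K/W
ΣR = 0.001140 + 2.835 + 0.02246 = 2.859 m·K/W
Q' = ΔT/ΣR = (517 °C − 32.3 °C)/2.859 = 170 W/m

Q' = 170 W/m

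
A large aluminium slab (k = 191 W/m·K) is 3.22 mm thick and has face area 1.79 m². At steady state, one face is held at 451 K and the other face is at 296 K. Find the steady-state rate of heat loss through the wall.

Q = 1.65×10^7 W

Q = kA·ΔT/L = 191 × 1.79 × |451 K − 296 K| / 0.00322 = 1.65×10^7 W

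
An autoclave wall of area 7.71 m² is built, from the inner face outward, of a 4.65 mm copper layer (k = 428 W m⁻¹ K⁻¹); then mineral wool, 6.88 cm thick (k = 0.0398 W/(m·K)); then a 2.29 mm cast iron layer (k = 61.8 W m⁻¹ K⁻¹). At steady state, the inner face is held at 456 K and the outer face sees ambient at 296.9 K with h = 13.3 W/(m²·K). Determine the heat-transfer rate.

Q = 680 W

Series thermal resistances, inner to outer:
  R_copper = L/(kA) = 0.00465/(428·7.71) = 1.409×10^-6 K/W
  R_mineral wool = L/(kA) = 0.0688/(0.0398·7.71) = 0.2242 K/W
  R_cast iron = L/(kA) = 0.00229/(61.8·7.71) = 4.806×10^-6 K/W
  R_conv,out = 1/(hA) = 1/(13.3·7.71) = 0.009752 K/W
ΣR = 1.409×10^-6 + 0.2242 + 4.806×10^-6 + 0.009752 = 0.2340 K/W
Q = ΔT/ΣR = (456 K − 296.9 K)/0.2340 = 680 W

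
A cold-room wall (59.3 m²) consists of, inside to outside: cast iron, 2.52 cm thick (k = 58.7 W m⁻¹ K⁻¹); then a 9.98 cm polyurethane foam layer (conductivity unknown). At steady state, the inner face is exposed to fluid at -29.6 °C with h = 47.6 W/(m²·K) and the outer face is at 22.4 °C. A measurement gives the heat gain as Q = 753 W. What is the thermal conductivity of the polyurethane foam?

ΣR = ΔT/Q = |-29.6 − 22.4|/753 = 0.06906 K/W
Known resistances:
  R_conv,in = 1/(hA) = 1/(47.6·59.3) = 3.543×10^-4 K/W
  R_cast iron = L/(kA) = 0.0252/(58.7·59.3) = 7.239×10^-6 K/W
R_polyurethane foam = ΣR − ΣR_known = 0.06906 − 3.615×10^-4 = 0.06870 K/W
L/(kA) = 0.06870 ⇒ k = 0.0998/(0.06870·59.3) = 0.0245 W/m·K

k = 0.0245 W/m·K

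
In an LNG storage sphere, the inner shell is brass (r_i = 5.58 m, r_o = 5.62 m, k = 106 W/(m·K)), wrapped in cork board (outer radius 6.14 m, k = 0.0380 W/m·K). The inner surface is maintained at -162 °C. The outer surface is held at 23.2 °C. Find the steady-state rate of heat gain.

Q = 5870 W

Resistance network (inner→outer):
  R_brass = (1/5.58 − 1/5.62)/(4πk) = 0.001276/(4π·106) = 9.576×10^-7 K/W
  R_cork board = (1/5.62 − 1/6.14)/(4πk) = 0.01507/(4π·0.0380) = 0.03156 K/W
ΣR = 9.576×10^-7 + 0.03156 = 0.03156 K/W
Q = ΔT/ΣR = (-162 °C − 23.2 °C)/0.03156 = -5870 W
(Negative Q ⇒ heat flows inward; heat gain = 5870 W.)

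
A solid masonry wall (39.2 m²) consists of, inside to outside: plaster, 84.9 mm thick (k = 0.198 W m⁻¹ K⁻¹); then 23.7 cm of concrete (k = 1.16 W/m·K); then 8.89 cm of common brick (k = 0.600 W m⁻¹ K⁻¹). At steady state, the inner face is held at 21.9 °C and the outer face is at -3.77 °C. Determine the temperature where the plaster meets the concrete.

T = 7.81 °C

Treat each layer as a resistance in series:
  R_plaster = L/(kA) = 0.0849/(0.198·39.2) = 0.01094 K/W
  R_concrete = L/(kA) = 0.237/(1.16·39.2) = 0.005212 K/W
  R_common brick = L/(kA) = 0.0889/(0.600·39.2) = 0.003780 K/W
ΣR = 0.01094 + 0.005212 + 0.003780 = 0.01993 K/W
Q = ΔT/ΣR = (21.9 °C − -3.77 °C)/0.01993 = 1288 W
From the inner boundary to the plaster/concrete interface, ΣR_partial = 0.01094 K/W.
T_interface = T_in − Q·ΣR_partial = 21.9 °C − (1288)(0.01094) = 7.81 °C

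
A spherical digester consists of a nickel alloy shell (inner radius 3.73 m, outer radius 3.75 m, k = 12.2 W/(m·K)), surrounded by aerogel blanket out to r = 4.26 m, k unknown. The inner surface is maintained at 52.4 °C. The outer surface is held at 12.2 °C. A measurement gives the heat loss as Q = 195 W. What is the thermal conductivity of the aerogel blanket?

ΣR = ΔT/Q = |52.4 − 12.2|/195 = 0.2062 K/W
Known resistances:
  R_nickel alloy = (1/3.73 − 1/3.75)/(4πk) = 0.001430/(4π·12.2) = 9.327×10^-6 K/W
R_aerogel blanket = ΣR − ΣR_known = 0.2062 − 9.327×10^-6 = 0.2062 K/W
(1/r₁−1/r₂)/(4πk) = 0.2062 ⇒ k = 0.03192/(4π·0.2062) = 0.0123 W/m·K

k = 0.0123 W/m·K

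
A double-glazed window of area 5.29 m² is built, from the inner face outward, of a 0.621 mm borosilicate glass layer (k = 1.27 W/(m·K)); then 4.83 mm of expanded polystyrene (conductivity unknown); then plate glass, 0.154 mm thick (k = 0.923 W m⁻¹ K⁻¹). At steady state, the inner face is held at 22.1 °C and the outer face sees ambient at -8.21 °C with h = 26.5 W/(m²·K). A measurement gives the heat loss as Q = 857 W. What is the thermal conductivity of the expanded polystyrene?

k = 0.0325 W/m·K

ΣR = ΔT/Q = |22.1 − -8.21|/857 = 0.03537 K/W
Known resistances:
  R_borosilicate glass = L/(kA) = 6.21×10^-4/(1.27·5.29) = 9.243×10^-5 K/W
  R_plate glass = L/(kA) = 1.54×10^-4/(0.923·5.29) = 3.154×10^-5 K/W
  R_conv,out = 1/(hA) = 1/(26.5·5.29) = 0.007133 K/W
R_expanded polystyrene = ΣR − ΣR_known = 0.03537 − 0.007257 = 0.02811 K/W
L/(kA) = 0.02811 ⇒ k = 0.00483/(0.02811·5.29) = 0.0325 W/m·K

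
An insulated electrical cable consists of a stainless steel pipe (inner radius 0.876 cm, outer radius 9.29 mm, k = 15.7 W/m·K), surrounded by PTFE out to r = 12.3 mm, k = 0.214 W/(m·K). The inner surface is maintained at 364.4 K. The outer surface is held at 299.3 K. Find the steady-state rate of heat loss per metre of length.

Q' = 311 W/m

Resistance network (inner→outer):
  R'_stainless steel = ln(0.00929/0.00876)/(2πk) = 0.05874/(2π·15.7) = 5.955×10^-4 m·K/W
  R'_PTFE = ln(0.0123/0.00929)/(2πk) = 0.2807/(2π·0.214) = 0.2087 m·K/W
ΣR = 5.955×10^-4 + 0.2087 = 0.2093 m·K/W
Q' = ΔT/ΣR = (364.4 K − 299.3 K)/0.2093 = 311 W/m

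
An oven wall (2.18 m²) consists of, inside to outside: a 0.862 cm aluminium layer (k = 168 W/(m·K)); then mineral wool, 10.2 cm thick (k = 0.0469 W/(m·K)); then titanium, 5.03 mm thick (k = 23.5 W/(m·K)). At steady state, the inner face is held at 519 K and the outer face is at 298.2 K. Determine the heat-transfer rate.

Q = 221 W

Series thermal resistances, inner to outer:
  R_aluminium = L/(kA) = 0.00862/(168·2.18) = 2.354×10^-5 K/W
  R_mineral wool = L/(kA) = 0.102/(0.0469·2.18) = 0.9976 K/W
  R_titanium = L/(kA) = 0.00503/(23.5·2.18) = 9.818×10^-5 K/W
ΣR = 2.354×10^-5 + 0.9976 + 9.818×10^-5 = 0.9977 K/W
Q = ΔT/ΣR = (519 K − 298.2 K)/0.9977 = 221 W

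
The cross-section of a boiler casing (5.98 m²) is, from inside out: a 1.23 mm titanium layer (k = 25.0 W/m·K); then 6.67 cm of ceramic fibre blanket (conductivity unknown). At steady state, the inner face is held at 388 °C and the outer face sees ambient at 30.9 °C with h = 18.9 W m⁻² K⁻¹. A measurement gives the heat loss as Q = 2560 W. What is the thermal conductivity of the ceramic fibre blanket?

ΣR = ΔT/Q = |388 − 30.9|/2560 = 0.1395 K/W
Known resistances:
  R_titanium = L/(kA) = 0.00123/(25.0·5.98) = 8.227×10^-6 K/W
  R_conv,out = 1/(hA) = 1/(18.9·5.98) = 0.008848 K/W
R_ceramic fibre blanket = ΣR − ΣR_known = 0.1395 − 0.008856 = 0.1306 K/W
L/(kA) = 0.1306 ⇒ k = 0.0667/(0.1306·5.98) = 0.0854 W/m·K

k = 0.0854 W/m·K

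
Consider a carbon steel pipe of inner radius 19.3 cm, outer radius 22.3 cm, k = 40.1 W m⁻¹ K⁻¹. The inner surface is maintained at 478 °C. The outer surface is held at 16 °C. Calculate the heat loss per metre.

Q' = 2πk·ΔT/ln(r₂/r₁) = 2π × 40.1 × 462 / ln(0.223/0.193) = 8.06×10^5 W/m

Q' = 806 kW/m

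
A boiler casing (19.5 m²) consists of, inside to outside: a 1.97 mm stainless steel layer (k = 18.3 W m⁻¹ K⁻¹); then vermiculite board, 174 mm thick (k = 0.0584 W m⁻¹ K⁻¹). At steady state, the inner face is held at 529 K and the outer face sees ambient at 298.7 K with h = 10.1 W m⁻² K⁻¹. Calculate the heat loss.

Series thermal resistances, inner to outer:
  R_stainless steel = L/(kA) = 0.00197/(18.3·19.5) = 5.521×10^-6 K/W
  R_vermiculite board = L/(kA) = 0.174/(0.0584·19.5) = 0.1528 K/W
  R_conv,out = 1/(hA) = 1/(10.1·19.5) = 0.005077 K/W
ΣR = 5.521×10^-6 + 0.1528 + 0.005077 = 0.1579 K/W
Q = ΔT/ΣR = (529 K − 298.7 K)/0.1579 = 1460 W

Q = 1460 W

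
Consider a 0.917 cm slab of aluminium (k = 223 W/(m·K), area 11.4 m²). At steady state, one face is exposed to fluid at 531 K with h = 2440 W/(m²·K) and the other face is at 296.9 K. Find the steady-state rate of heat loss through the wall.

Series thermal resistances, inner to outer:
  R_conv,in = 1/(hA) = 1/(2440·11.4) = 3.595×10^-5 K/W
  R_aluminium = L/(kA) = 0.00917/(223·11.4) = 3.607×10^-6 K/W
ΣR = 3.595×10^-5 + 3.607×10^-6 = 3.956×10^-5 K/W
Q = ΔT/ΣR = (531 K − 296.9 K)/3.956×10^-5 = 5.92×10^6 W

Q = 5920 kW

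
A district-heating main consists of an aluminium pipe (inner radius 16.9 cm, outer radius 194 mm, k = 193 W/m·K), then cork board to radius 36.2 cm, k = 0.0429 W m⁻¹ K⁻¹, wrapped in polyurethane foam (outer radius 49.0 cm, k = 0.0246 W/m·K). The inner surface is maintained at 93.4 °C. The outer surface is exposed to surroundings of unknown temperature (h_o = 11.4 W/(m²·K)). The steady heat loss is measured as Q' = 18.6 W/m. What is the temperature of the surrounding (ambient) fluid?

Sum the resistances:
  R'_aluminium = ln(0.194/0.169)/(2πk) = 0.1380/(2π·193) = 1.138×10^-4 m·K/W
  R'_cork board = ln(0.362/0.194)/(2πk) = 0.6238/(2π·0.0429) = 2.314 m·K/W
  R'_polyurethane foam = ln(0.490/0.362)/(2πk) = 0.3028/(2π·0.0246) = 1.959 m·K/W
  R'_conv,out = 1/(2πr h) = 1/(2π·0.490·11.4) = 0.02849 m·K/W
ΣR = 4.302 m·K/W
ΔT = Q'·ΣR = 18.6 × 4.302 = 80.02 K
Heat flows outward, so T_out = T_in − ΔT = 93.4 − 80.02 = 13.4 °C

T_out = 13.4 °C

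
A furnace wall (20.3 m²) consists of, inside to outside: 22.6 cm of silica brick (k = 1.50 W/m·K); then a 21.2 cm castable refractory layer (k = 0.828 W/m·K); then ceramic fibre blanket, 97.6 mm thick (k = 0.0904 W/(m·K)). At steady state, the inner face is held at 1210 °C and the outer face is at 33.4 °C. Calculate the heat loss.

Treat each layer as a resistance in series:
  R_silica brick = L/(kA) = 0.226/(1.50·20.3) = 0.007422 K/W
  R_castable refractory = L/(kA) = 0.212/(0.828·20.3) = 0.01261 K/W
  R_ceramic fibre blanket = L/(kA) = 0.0976/(0.0904·20.3) = 0.05318 K/W
ΣR = 0.007422 + 0.01261 + 0.05318 = 0.07321 K/W
Q = ΔT/ΣR = (1210 °C − 33.4 °C)/0.07321 = 16100 W

Q = 16100 W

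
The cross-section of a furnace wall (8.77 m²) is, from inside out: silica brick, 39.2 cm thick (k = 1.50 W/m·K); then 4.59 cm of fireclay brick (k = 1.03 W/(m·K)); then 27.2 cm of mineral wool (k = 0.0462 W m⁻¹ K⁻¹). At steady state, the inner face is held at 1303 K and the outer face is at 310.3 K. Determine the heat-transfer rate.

Treat each layer as a resistance in series:
  R_silica brick = L/(kA) = 0.392/(1.50·8.77) = 0.02980 K/W
  R_fireclay brick = L/(kA) = 0.0459/(1.03·8.77) = 0.005081 K/W
  R_mineral wool = L/(kA) = 0.272/(0.0462·8.77) = 0.6713 K/W
ΣR = 0.02980 + 0.005081 + 0.6713 = 0.7062 K/W
Q = ΔT/ΣR = (1303 K − 310.3 K)/0.7062 = 1410 W

Q = 1410 W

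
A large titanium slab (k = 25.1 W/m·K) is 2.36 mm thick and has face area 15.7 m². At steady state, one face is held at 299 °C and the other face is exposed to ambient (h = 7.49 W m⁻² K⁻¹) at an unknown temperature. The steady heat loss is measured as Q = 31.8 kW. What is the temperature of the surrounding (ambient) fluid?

Series resistances:
  R_titanium = L/(kA) = 0.00236/(25.1·15.7) = 5.989×10^-6 K/W
  R_conv,out = 1/(hA) = 1/(7.49·15.7) = 0.008504 K/W
ΣR = 0.008510 K/W
ΔT = Q·ΣR = 31800 × 0.008510 = 270.6 K
Heat flows outward, so T_out = T_in − ΔT = 299 − 270.6 = 28.4 °C

T_out = 28.4 °C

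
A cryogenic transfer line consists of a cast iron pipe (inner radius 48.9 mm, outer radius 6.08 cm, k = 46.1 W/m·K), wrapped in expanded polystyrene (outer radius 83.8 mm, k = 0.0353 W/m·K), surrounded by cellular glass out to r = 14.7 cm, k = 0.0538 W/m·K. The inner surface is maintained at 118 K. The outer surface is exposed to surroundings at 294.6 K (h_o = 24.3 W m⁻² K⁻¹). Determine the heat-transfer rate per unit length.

Treat each layer as a resistance in series:
  R'_cast iron = ln(0.0608/0.0489)/(2πk) = 0.2178/(2π·46.1) = 7.520×10^-4 m·K/W
  R'_expanded polystyrene = ln(0.0838/0.0608)/(2πk) = 0.3208/(2π·0.0353) = 1.447 m·K/W
  R'_cellular glass = ln(0.147/0.0838)/(2πk) = 0.5620/(2π·0.0538) = 1.663 m·K/W
  R'_conv,out = 1/(2πr h) = 1/(2π·0.147·24.3) = 0.04456 m·K/W
ΣR = 7.520×10^-4 + 1.447 + 1.663 + 0.04456 = 3.155 m·K/W
Q' = ΔT/ΣR = (118 K − 294.6 K)/3.155 = -56.0 W/m
(Negative Q' ⇒ heat flows inward; heat gain = 56.0 W/m.)

Q' = 56.0 W/m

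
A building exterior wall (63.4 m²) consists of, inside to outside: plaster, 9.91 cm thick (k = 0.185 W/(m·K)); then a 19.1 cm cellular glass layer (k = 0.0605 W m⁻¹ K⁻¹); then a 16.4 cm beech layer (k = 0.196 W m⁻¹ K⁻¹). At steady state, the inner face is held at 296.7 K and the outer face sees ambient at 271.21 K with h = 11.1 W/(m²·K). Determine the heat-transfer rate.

Series thermal resistances, inner to outer:
  R_plaster = L/(kA) = 0.0991/(0.185·63.4) = 0.008449 K/W
  R_cellular glass = L/(kA) = 0.191/(0.0605·63.4) = 0.04980 K/W
  R_beech = L/(kA) = 0.164/(0.196·63.4) = 0.01320 K/W
  R_conv,out = 1/(hA) = 1/(11.1·63.4) = 0.001421 K/W
ΣR = 0.008449 + 0.04980 + 0.01320 + 0.001421 = 0.07287 K/W
Q = ΔT/ΣR = (296.7 K − 271.21 K)/0.07287 = 350 W

Q = 350 W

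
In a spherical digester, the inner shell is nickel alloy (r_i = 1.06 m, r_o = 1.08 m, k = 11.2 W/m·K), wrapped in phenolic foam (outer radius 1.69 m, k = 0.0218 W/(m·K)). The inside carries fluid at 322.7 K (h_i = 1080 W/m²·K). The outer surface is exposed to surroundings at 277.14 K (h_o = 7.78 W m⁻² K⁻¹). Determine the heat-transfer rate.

Series thermal resistances, inner to outer:
  R_conv,in = 1/(4πr²h) = 1/(4π·1.06²·1080) = 6.558×10^-5 K/W
  R_nickel alloy = (1/1.06 − 1/1.08)/(4πk) = 0.01747/(4π·11.2) = 1.241×10^-4 K/W
  R_phenolic foam = (1/1.08 − 1/1.69)/(4πk) = 0.3342/(4π·0.0218) = 1.220 K/W
  R_conv,out = 1/(4πr²h) = 1/(4π·1.69²·7.78) = 0.003581 K/W
ΣR = 6.558×10^-5 + 1.241×10^-4 + 1.220 + 0.003581 = 1.224 K/W
Q = ΔT/ΣR = (322.7 K − 277.14 K)/1.224 = 37.2 W

Q = 37.2 W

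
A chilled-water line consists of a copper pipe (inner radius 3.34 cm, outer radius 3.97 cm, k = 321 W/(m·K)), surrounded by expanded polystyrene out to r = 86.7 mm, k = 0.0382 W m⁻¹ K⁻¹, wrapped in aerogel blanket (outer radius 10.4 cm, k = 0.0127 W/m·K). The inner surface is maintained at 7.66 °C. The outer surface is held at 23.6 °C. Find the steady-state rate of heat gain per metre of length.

Q' = 2.88 W/m

Series thermal resistances, inner to outer:
  R'_copper = ln(0.0397/0.0334)/(2πk) = 0.1728/(2π·321) = 8.567×10^-5 m·K/W
  R'_expanded polystyrene = ln(0.0867/0.0397)/(2πk) = 0.7811/(2π·0.0382) = 3.254 m·K/W
  R'_aerogel blanket = ln(0.104/0.0867)/(2πk) = 0.1819/(2π·0.0127) = 2.280 m·K/W
ΣR = 8.567×10^-5 + 3.254 + 2.280 = 5.534 m·K/W
Q' = ΔT/ΣR = (7.66 °C − 23.6 °C)/5.534 = -2.88 W/m
(Negative Q' ⇒ heat flows inward; heat gain = 2.88 W/m.)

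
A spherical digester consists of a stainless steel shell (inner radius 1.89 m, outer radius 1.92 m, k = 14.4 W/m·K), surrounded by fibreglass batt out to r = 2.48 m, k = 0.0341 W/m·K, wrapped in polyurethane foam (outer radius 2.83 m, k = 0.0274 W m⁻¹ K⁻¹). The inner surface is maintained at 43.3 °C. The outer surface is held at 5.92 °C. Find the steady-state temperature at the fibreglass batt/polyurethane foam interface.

Series thermal resistances, inner to outer:
  R_stainless steel = (1/1.89 − 1/1.92)/(4πk) = 0.008267/(4π·14.4) = 4.569×10^-5 K/W
  R_fibreglass batt = (1/1.92 − 1/2.48)/(4πk) = 0.1176/(4π·0.0341) = 0.2745 K/W
  R_polyurethane foam = (1/2.48 − 1/2.83)/(4πk) = 0.04987/(4π·0.0274) = 0.1448 K/W
ΣR = 4.569×10^-5 + 0.2745 + 0.1448 = 0.4193 K/W
Q = ΔT/ΣR = (43.3 °C − 5.92 °C)/0.4193 = 89.15 W
From the inner boundary to the fibreglass batt/polyurethane foam interface, ΣR_partial = 0.2745 K/W.
T_interface = T_in − Q·ΣR_partial = 43.3 °C − (89.15)(0.2745) = 18.8 °C

T = 18.8 °C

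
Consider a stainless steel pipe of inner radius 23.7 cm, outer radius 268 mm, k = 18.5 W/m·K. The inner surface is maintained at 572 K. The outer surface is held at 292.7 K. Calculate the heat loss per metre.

Q' = 2πk·ΔT/ln(r₂/r₁) = 2π × 18.5 × 279.3 / ln(0.268/0.237) = 2.64×10^5 W/m

Q' = 264 kW/m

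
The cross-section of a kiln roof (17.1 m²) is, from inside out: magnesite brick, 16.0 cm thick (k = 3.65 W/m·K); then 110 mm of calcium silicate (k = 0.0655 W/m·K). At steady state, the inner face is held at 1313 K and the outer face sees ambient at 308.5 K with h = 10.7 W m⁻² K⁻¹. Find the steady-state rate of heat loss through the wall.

Series thermal resistances, inner to outer:
  R_magnesite brick = L/(kA) = 0.160/(3.65·17.1) = 0.002563 K/W
  R_calcium silicate = L/(kA) = 0.110/(0.0655·17.1) = 0.09821 K/W
  R_conv,out = 1/(hA) = 1/(10.7·17.1) = 0.005465 K/W
ΣR = 0.002563 + 0.09821 + 0.005465 = 0.1062 K/W
Q = ΔT/ΣR = (1313 K − 308.5 K)/0.1062 = 9460 W

Q = 9.46 kW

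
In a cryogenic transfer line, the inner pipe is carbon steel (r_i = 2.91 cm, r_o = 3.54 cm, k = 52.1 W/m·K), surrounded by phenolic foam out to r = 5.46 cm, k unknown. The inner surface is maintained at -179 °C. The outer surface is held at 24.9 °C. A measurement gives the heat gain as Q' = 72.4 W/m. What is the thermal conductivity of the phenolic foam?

ΣR = ΔT/Q' = |-179 − 24.9|/72.4 = 2.816 m·K/W
Known resistances:
  R'_carbon steel = ln(0.0354/0.0291)/(2πk) = 0.1960/(2π·52.1) = 5.987×10^-4 m·K/W
R_phenolic foam = ΣR − ΣR_known = 2.816 − 5.987×10^-4 = 2.815 m·K/W
ln(r₂/r₁)/(2πk) = 2.815 ⇒ k = 0.4333/(2π·2.815) = 0.0245 W/m·K

k = 0.0245 W/m·K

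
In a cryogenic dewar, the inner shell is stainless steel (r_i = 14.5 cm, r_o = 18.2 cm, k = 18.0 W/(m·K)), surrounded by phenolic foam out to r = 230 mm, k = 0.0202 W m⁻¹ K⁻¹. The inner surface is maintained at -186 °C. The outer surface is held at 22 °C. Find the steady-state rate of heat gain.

Q = 46.0 W

Treat each layer as a resistance in series:
  R_stainless steel = (1/0.145 − 1/0.182)/(4πk) = 1.402/(4π·18.0) = 0.006198 K/W
  R_phenolic foam = (1/0.182 − 1/0.230)/(4πk) = 1.147/(4π·0.0202) = 4.517 K/W
ΣR = 0.006198 + 4.517 = 4.523 K/W
Q = ΔT/ΣR = (-186 °C − 22 °C)/4.523 = -46.0 W
(Negative Q ⇒ heat flows inward; heat gain = 46.0 W.)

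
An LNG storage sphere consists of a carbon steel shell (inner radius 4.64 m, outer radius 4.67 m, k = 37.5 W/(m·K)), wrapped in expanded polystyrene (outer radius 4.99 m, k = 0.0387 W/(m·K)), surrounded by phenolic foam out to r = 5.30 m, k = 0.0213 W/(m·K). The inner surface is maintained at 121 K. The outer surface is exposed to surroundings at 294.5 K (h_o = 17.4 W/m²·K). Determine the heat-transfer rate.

Q = 2400 W

Resistance network (inner→outer):
  R_carbon steel = (1/4.64 − 1/4.67)/(4πk) = 0.001384/(4π·37.5) = 2.938×10^-6 K/W
  R_expanded polystyrene = (1/4.67 − 1/4.99)/(4πk) = 0.01373/(4π·0.0387) = 0.02824 K/W
  R_phenolic foam = (1/4.99 − 1/5.30)/(4πk) = 0.01172/(4π·0.0213) = 0.04379 K/W
  R_conv,out = 1/(4πr²h) = 1/(4π·5.30²·17.4) = 1.628×10^-4 K/W
ΣR = 2.938×10^-6 + 0.02824 + 0.04379 + 1.628×10^-4 = 0.07220 K/W
Q = ΔT/ΣR = (121 K − 294.5 K)/0.07220 = -2400 W
(Negative Q ⇒ heat flows inward; heat gain = 2400 W.)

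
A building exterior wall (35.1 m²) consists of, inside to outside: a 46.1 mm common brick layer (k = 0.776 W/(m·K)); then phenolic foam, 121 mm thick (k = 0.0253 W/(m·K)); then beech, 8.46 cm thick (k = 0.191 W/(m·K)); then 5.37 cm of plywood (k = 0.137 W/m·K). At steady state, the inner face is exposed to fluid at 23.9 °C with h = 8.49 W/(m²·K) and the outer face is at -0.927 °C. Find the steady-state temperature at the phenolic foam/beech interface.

T = 2.65 °C

Treat each layer as a resistance in series:
  R_conv,in = 1/(hA) = 1/(8.49·35.1) = 0.003356 K/W
  R_common brick = L/(kA) = 0.0461/(0.776·35.1) = 0.001693 K/W
  R_phenolic foam = L/(kA) = 0.121/(0.0253·35.1) = 0.1363 K/W
  R_beech = L/(kA) = 0.0846/(0.191·35.1) = 0.01262 K/W
  R_plywood = L/(kA) = 0.0537/(0.137·35.1) = 0.01117 K/W
ΣR = 0.003356 + 0.001693 + 0.1363 + 0.01262 + 0.01117 = 0.1651 K/W
Q = ΔT/ΣR = (23.9 °C − -0.927 °C)/0.1651 = 150.4 W
From the inner boundary to the phenolic foam/beech interface, ΣR_partial = 0.1413 K/W.
T_interface = T_in − Q·ΣR_partial = 23.9 °C − (150.4)(0.1413) = 2.65 °C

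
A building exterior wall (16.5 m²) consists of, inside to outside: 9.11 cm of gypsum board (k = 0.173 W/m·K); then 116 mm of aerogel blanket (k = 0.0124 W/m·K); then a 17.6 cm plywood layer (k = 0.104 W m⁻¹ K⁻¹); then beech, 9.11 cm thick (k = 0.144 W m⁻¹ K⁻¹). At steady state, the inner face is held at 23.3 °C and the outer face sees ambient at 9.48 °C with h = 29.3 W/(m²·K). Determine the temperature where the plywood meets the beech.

Resistance network (inner→outer):
  R_gypsum board = L/(kA) = 0.0911/(0.173·16.5) = 0.03191 K/W
  R_aerogel blanket = L/(kA) = 0.116/(0.0124·16.5) = 0.5670 K/W
  R_plywood = L/(kA) = 0.176/(0.104·16.5) = 0.1026 K/W
  R_beech = L/(kA) = 0.0911/(0.144·16.5) = 0.03834 K/W
  R_conv,out = 1/(hA) = 1/(29.3·16.5) = 0.002068 K/W
ΣR = 0.03191 + 0.5670 + 0.1026 + 0.03834 + 0.002068 = 0.7419 K/W
Q = ΔT/ΣR = (23.3 °C − 9.48 °C)/0.7419 = 18.63 W
From the inner boundary to the plywood/beech interface, ΣR_partial = 0.7015 K/W.
T_interface = T_in − Q·ΣR_partial = 23.3 °C − (18.63)(0.7015) = 10.2 °C

T = 10.2 °C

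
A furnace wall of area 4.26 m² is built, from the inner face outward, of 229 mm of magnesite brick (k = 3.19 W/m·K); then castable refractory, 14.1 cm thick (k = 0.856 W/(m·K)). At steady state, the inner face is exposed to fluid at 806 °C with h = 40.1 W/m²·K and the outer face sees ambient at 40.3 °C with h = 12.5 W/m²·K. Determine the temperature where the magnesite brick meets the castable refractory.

T = 589 °C

Treat each layer as a resistance in series:
  R_conv,in = 1/(hA) = 1/(40.1·4.26) = 0.005854 K/W
  R_magnesite brick = L/(kA) = 0.229/(3.19·4.26) = 0.01685 K/W
  R_castable refractory = L/(kA) = 0.141/(0.856·4.26) = 0.03867 K/W
  R_conv,out = 1/(hA) = 1/(12.5·4.26) = 0.01878 K/W
ΣR = 0.005854 + 0.01685 + 0.03867 + 0.01878 = 0.08015 K/W
Q = ΔT/ΣR = (806 °C − 40.3 °C)/0.08015 = 9553 W
From the inner boundary to the magnesite brick/castable refractory interface, ΣR_partial = 0.02270 K/W.
T_interface = T_in − Q·ΣR_partial = 806 °C − (9553)(0.02270) = 589 °C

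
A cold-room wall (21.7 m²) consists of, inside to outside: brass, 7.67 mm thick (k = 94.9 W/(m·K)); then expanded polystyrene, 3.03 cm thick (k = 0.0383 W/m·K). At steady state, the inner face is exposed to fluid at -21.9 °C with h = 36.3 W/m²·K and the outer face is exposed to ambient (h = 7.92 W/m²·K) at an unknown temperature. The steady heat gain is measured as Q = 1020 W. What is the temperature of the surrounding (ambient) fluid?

T_out = 22.5 °C

Series resistances:
  R_conv,in = 1/(hA) = 1/(36.3·21.7) = 0.001270 K/W
  R_brass = L/(kA) = 0.00767/(94.9·21.7) = 3.725×10^-6 K/W
  R_expanded polystyrene = L/(kA) = 0.0303/(0.0383·21.7) = 0.03646 K/W
  R_conv,out = 1/(hA) = 1/(7.92·21.7) = 0.005819 K/W
ΣR = 0.04355 K/W
ΔT = Q·ΣR = 1020 × 0.04355 = 44.42 K
Heat flows inward, so T_out = T_in + ΔT = -21.9 + 44.42 = 22.5 °C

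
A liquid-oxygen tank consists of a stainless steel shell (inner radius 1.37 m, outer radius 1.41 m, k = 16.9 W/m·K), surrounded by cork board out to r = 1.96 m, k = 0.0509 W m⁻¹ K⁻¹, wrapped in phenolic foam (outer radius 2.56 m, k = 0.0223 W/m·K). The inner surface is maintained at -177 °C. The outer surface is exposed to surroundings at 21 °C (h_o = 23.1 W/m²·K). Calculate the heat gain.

Q = 268 W

Treat each layer as a resistance in series:
  R_stainless steel = (1/1.37 − 1/1.41)/(4πk) = 0.02071/(4π·16.9) = 9.750×10^-5 K/W
  R_cork board = (1/1.41 − 1/1.96)/(4πk) = 0.1990/(4π·0.0509) = 0.3111 K/W
  R_phenolic foam = (1/1.96 − 1/2.56)/(4πk) = 0.1196/(4π·0.0223) = 0.4267 K/W
  R_conv,out = 1/(4πr²h) = 1/(4π·2.56²·23.1) = 5.257×10^-4 K/W
ΣR = 9.750×10^-5 + 0.3111 + 0.4267 + 5.257×10^-4 = 0.7384 K/W
Q = ΔT/ΣR = (-177 °C − 21 °C)/0.7384 = -268 W
(Negative Q ⇒ heat flows inward; heat gain = 268 W.)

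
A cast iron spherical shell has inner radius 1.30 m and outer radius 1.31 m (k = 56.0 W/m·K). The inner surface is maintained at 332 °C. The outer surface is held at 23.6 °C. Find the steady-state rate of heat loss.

Q = 4πk·ΔT/(1/r₁ − 1/r₂) = 4π × 56.0 × 308.4 / (1/1.30 − 1/1.31) = 3.70×10^7 W

Q = 3.70×10^7 W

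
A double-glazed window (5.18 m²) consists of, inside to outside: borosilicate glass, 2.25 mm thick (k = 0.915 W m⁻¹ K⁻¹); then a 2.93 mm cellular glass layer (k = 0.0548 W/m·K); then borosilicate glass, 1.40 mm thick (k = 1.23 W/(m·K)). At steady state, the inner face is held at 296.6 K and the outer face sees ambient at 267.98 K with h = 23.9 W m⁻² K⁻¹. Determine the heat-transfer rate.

Q = 1500 W

Series thermal resistances, inner to outer:
  R_borosilicate glass = L/(kA) = 0.00225/(0.915·5.18) = 4.747×10^-4 K/W
  R_cellular glass = L/(kA) = 0.00293/(0.0548·5.18) = 0.01032 K/W
  R_borosilicate glass = L/(kA) = 0.00140/(1.23·5.18) = 2.197×10^-4 K/W
  R_conv,out = 1/(hA) = 1/(23.9·5.18) = 0.008077 K/W
ΣR = 4.747×10^-4 + 0.01032 + 2.197×10^-4 + 0.008077 = 0.01909 K/W
Q = ΔT/ΣR = (296.6 K − 267.98 K)/0.01909 = 1500 W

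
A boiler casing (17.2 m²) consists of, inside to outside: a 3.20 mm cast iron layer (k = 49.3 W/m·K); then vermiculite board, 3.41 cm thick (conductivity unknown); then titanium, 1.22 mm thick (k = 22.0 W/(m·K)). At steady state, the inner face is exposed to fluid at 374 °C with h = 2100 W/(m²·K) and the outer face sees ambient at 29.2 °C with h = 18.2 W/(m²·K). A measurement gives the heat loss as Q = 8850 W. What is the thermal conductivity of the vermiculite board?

k = 0.0555 W/m·K

ΣR = ΔT/Q = |374 − 29.2|/8850 = 0.03896 K/W
Known resistances:
  R_conv,in = 1/(hA) = 1/(2100·17.2) = 2.769×10^-5 K/W
  R_cast iron = L/(kA) = 0.00320/(49.3·17.2) = 3.774×10^-6 K/W
  R_titanium = L/(kA) = 0.00122/(22.0·17.2) = 3.224×10^-6 K/W
  R_conv,out = 1/(hA) = 1/(18.2·17.2) = 0.003194 K/W
R_vermiculite board = ΣR − ΣR_known = 0.03896 − 0.003229 = 0.03573 K/W
L/(kA) = 0.03573 ⇒ k = 0.0341/(0.03573·17.2) = 0.0555 W/m·K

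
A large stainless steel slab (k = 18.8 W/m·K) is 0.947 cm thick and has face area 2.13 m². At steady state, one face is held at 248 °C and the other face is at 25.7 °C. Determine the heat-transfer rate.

Q = kA·ΔT/L = 18.8 × 2.13 × |248 °C − 25.7 °C| / 0.00947 = 9.40×10^5 W

Q = 940 kW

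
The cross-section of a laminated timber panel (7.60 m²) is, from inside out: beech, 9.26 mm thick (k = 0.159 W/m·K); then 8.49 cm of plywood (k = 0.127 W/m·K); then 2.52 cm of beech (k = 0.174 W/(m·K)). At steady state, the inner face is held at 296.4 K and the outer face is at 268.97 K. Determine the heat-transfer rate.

Q = 239 W

Resistance network (inner→outer):
  R_beech = L/(kA) = 0.00926/(0.159·7.60) = 0.007663 K/W
  R_plywood = L/(kA) = 0.0849/(0.127·7.60) = 0.08796 K/W
  R_beech = L/(kA) = 0.0252/(0.174·7.60) = 0.01906 K/W
ΣR = 0.007663 + 0.08796 + 0.01906 = 0.1147 K/W
Q = ΔT/ΣR = (296.4 K − 268.97 K)/0.1147 = 239 W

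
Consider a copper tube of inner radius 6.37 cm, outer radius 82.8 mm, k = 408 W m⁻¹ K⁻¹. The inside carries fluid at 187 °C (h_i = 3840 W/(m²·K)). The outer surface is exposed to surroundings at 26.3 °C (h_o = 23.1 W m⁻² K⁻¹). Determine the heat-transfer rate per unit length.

Series thermal resistances, inner to outer:
  R'_conv,in = 1/(2πr h) = 1/(2π·0.0637·3840) = 6.507×10^-4 m·K/W
  R'_copper = ln(0.0828/0.0637)/(2πk) = 0.2622/(2π·408) = 1.023×10^-4 m·K/W
  R'_conv,out = 1/(2πr h) = 1/(2π·0.0828·23.1) = 0.08321 m·K/W
ΣR = 6.507×10^-4 + 1.023×10^-4 + 0.08321 = 0.08396 m·K/W
Q' = ΔT/ΣR = (187 °C − 26.3 °C)/0.08396 = 1910 W/m

Q' = 1910 W/m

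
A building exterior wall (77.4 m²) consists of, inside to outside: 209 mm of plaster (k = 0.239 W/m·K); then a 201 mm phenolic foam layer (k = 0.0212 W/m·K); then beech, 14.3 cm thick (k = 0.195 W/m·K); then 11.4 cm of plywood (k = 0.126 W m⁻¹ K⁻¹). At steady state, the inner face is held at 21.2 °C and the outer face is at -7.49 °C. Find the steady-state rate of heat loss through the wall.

Q = 185 W

Series thermal resistances, inner to outer:
  R_plaster = L/(kA) = 0.209/(0.239·77.4) = 0.01130 K/W
  R_phenolic foam = L/(kA) = 0.201/(0.0212·77.4) = 0.1225 K/W
  R_beech = L/(kA) = 0.143/(0.195·77.4) = 0.009475 K/W
  R_plywood = L/(kA) = 0.114/(0.126·77.4) = 0.01169 K/W
ΣR = 0.01130 + 0.1225 + 0.009475 + 0.01169 = 0.1550 K/W
Q = ΔT/ΣR = (21.2 °C − -7.49 °C)/0.1550 = 185 W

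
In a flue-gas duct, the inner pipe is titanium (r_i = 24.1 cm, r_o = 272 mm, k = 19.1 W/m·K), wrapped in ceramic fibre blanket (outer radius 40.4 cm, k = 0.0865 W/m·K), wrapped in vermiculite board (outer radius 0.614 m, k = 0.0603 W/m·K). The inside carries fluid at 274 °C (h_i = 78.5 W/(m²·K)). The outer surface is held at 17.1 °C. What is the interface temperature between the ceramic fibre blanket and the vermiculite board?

T = 171 °C

Resistance network (inner→outer):
  R'_conv,in = 1/(2πr h) = 1/(2π·0.241·78.5) = 0.008413 m·K/W
  R'_titanium = ln(0.272/0.241)/(2πk) = 0.1210/(2π·19.1) = 0.001008 m·K/W
  R'_ceramic fibre blanket = ln(0.404/0.272)/(2πk) = 0.3956/(2π·0.0865) = 0.7279 m·K/W
  R'_vermiculite board = ln(0.614/0.404)/(2πk) = 0.4186/(2π·0.0603) = 1.105 m·K/W
ΣR = 0.008413 + 0.001008 + 0.7279 + 1.105 = 1.842 m·K/W
Q' = ΔT/ΣR = (274 °C − 17.1 °C)/1.842 = 139.5 W/m
From the inner boundary to the ceramic fibre blanket/vermiculite board interface, ΣR_partial = 0.7373 m·K/W.
T_interface = T_in − Q'·ΣR_partial = 274 °C − (139.5)(0.7373) = 171 °C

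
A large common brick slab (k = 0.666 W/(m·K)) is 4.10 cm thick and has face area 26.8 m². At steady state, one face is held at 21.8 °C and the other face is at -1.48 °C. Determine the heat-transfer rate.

Q = 10100 W

Q = kA·ΔT/L = 0.666 × 26.8 × |21.8 °C − -1.48 °C| / 0.0410 = 10100 W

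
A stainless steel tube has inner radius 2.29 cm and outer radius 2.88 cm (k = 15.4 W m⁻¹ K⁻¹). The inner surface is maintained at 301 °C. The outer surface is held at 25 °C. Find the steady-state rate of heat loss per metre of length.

Q' = 1.16×10^5 W/m

Q' = 2πk·ΔT/ln(r₂/r₁) = 2π × 15.4 × 276 / ln(0.0288/0.0229) = 1.16×10^5 W/m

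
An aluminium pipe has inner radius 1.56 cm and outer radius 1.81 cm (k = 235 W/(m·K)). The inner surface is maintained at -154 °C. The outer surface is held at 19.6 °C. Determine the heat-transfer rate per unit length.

Q' = 2πk·ΔT/ln(r₂/r₁) = 2π × 235 × 173.6 / ln(0.0181/0.0156) = 1.72×10^6 W/m

Q' = 1720 kW/m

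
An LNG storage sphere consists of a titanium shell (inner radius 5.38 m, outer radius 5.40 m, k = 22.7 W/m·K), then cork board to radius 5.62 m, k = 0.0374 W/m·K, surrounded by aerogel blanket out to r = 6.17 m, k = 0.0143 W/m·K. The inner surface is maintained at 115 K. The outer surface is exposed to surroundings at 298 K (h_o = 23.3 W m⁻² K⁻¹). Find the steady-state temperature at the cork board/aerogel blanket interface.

T = 142 K

Resistance network (inner→outer):
  R_titanium = (1/5.38 − 1/5.40)/(4πk) = 6.884×10^-4/(4π·22.7) = 2.413×10^-6 K/W
  R_cork board = (1/5.40 − 1/5.62)/(4πk) = 0.007249/(4π·0.0374) = 0.01542 K/W
  R_aerogel blanket = (1/5.62 − 1/6.17)/(4πk) = 0.01586/(4π·0.0143) = 0.08827 K/W
  R_conv,out = 1/(4πr²h) = 1/(4π·6.17²·23.3) = 8.971×10^-5 K/W
ΣR = 2.413×10^-6 + 0.01542 + 0.08827 + 8.971×10^-5 = 0.1038 K/W
Q = ΔT/ΣR = (115 K − 298 K)/0.1038 = -1763 W
From the inner boundary to the cork board/aerogel blanket interface, ΣR_partial = 0.01542 K/W.
T_interface = T_in − Q·ΣR_partial = 115 K − (-1763)(0.01542) = 142 K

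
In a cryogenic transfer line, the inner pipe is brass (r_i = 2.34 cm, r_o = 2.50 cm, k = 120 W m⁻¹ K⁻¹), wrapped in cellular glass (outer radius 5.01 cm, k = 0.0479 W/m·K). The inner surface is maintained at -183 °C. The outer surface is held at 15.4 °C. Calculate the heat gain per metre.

Q' = 85.9 W/m

Resistance network (inner→outer):
  R'_brass = ln(0.0250/0.0234)/(2πk) = 0.06614/(2π·120) = 8.772×10^-5 m·K/W
  R'_cellular glass = ln(0.0501/0.0250)/(2πk) = 0.6951/(2π·0.0479) = 2.310 m·K/W
ΣR = 8.772×10^-5 + 2.310 = 2.310 m·K/W
Q' = ΔT/ΣR = (-183 °C − 15.4 °C)/2.310 = -85.9 W/m
(Negative Q' ⇒ heat flows inward; heat gain = 85.9 W/m.)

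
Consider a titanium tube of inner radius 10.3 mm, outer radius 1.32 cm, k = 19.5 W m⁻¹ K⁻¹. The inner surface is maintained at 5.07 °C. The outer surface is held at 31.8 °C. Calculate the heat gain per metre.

Q' = 13.2 kW/m

Q' = 2πk·ΔT/ln(r₂/r₁) = 2π × 19.5 × 26.73 / ln(0.0132/0.0103) = 13200 W/m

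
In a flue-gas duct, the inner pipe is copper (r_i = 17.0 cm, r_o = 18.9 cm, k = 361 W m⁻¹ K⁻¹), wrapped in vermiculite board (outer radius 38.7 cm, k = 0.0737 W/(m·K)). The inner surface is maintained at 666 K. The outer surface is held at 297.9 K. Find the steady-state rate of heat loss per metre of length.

Resistance network (inner→outer):
  R'_copper = ln(0.189/0.170)/(2πk) = 0.1059/(2π·361) = 4.671×10^-5 m·K/W
  R'_vermiculite board = ln(0.387/0.189)/(2πk) = 0.7167/(2π·0.0737) = 1.548 m·K/W
ΣR = 4.671×10^-5 + 1.548 = 1.548 m·K/W
Q' = ΔT/ΣR = (666 K − 297.9 K)/1.548 = 238 W/m

Q' = 238 W/m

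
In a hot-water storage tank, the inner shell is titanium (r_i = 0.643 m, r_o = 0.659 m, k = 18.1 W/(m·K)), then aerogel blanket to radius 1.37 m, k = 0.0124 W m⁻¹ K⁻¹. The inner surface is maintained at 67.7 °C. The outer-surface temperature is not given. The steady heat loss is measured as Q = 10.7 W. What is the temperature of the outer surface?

Sum the resistances:
  R_titanium = (1/0.643 − 1/0.659)/(4πk) = 0.03776/(4π·18.1) = 1.660×10^-4 K/W
  R_aerogel blanket = (1/0.659 − 1/1.37)/(4πk) = 0.7875/(4π·0.0124) = 5.054 K/W
ΣR = 5.054 K/W
ΔT = Q·ΣR = 10.7 × 5.054 = 54.08 K
Heat flows outward, so T_out = T_in − ΔT = 67.7 − 54.08 = 13.6 °C

T_out = 13.6 °C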